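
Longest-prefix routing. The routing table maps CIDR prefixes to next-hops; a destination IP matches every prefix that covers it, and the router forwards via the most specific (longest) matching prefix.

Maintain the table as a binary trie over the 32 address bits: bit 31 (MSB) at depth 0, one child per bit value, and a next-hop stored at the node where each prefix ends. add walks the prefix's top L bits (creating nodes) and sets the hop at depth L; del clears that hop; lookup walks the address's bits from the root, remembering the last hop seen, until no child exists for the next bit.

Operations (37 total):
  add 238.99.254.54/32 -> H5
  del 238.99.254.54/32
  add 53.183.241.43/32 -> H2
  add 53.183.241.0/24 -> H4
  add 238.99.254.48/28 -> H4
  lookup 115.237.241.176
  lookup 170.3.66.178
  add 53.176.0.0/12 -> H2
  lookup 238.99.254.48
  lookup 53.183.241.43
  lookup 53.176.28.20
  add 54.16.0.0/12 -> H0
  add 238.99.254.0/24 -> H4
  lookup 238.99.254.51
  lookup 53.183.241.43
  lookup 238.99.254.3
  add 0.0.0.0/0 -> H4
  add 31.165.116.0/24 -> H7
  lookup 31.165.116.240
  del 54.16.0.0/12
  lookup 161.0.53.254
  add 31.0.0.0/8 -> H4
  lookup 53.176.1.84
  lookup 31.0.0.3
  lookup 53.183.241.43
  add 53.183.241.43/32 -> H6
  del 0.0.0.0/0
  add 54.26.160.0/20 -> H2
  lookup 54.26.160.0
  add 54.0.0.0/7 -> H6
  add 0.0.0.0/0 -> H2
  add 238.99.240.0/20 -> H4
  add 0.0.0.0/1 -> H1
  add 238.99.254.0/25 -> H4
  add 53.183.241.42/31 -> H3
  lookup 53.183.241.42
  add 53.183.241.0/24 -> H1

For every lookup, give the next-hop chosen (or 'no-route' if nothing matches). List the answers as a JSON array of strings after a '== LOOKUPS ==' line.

Trace:
  + 238.99.254.54/32 (H5) depth=32
  - 238.99.254.54/32 clear@32
  + 53.183.241.43/32 (H2) depth=32
  + 53.183.241.0/24 (H4) depth=24
  + 238.99.254.48/28 (H4) depth=28
  ? 115.237.241.176  path d0:-→d1:-  best=no-route
  ? 170.3.66.178  path d0:-→d1:-  best=no-route
  + 53.176.0.0/12 (H2) depth=12
  ? 238.99.254.48  path d0:-→d1:-→d2:-→d3:-→d4:-→d5:-→d6:-→d7:-→d8:-→d9:-→d10:-→d11:-→d12:-→d13:-→d14:-→d15:-→d16:-→d17:-→d18:-→d19:-→d20:-→d21:-→d22:-→d23:-→d24:-→d25:-→d26:-→d27:-→d28:H4→d29:-  best=H4
  ? 53.183.241.43  path d0:-→d1:-→d2:-→d3:-→d4:-→d5:-→d6:-→d7:-→d8:-→d9:-→d10:-→d11:-→d12:H2→d13:-→d14:-→d15:-→d16:-→d17:-→d18:-→d19:-→d20:-→d21:-→d22:-→d23:-→d24:H4→d25:-→d26:-→d27:-→d28:-→d29:-→d30:-→d31:-→d32:H2  best=H2
  ? 53.176.28.20  path d0:-→d1:-→d2:-→d3:-→d4:-→d5:-→d6:-→d7:-→d8:-→d9:-→d10:-→d11:-→d12:H2→d13:-  best=H2
  + 54.16.0.0/12 (H0) depth=12
  + 238.99.254.0/24 (H4) depth=24
  ? 238.99.254.51  path d0:-→d1:-→d2:-→d3:-→d4:-→d5:-→d6:-→d7:-→d8:-→d9:-→d10:-→d11:-→d12:-→d13:-→d14:-→d15:-→d16:-→d17:-→d18:-→d19:-→d20:-→d21:-→d22:-→d23:-→d24:H4→d25:-→d26:-→d27:-→d28:H4→d29:-  best=H4
  ? 53.183.241.43  path d0:-→d1:-→d2:-→d3:-→d4:-→d5:-→d6:-→d7:-→d8:-→d9:-→d10:-→d11:-→d12:H2→d13:-→d14:-→d15:-→d16:-→d17:-→d18:-→d19:-→d20:-→d21:-→d22:-→d23:-→d24:H4→d25:-→d26:-→d27:-→d28:-→d29:-→d30:-→d31:-→d32:H2  best=H2
  ? 238.99.254.3  path d0:-→d1:-→d2:-→d3:-→d4:-→d5:-→d6:-→d7:-→d8:-→d9:-→d10:-→d11:-→d12:-→d13:-→d14:-→d15:-→d16:-→d17:-→d18:-→d19:-→d20:-→d21:-→d22:-→d23:-→d24:H4→d25:-→d26:-  best=H4
  + 0.0.0.0/0 (H4) depth=0
  + 31.165.116.0/24 (H7) depth=24
  ? 31.165.116.240  path d0:H4→d1:-→d2:-→d3:-→d4:-→d5:-→d6:-→d7:-→d8:-→d9:-→d10:-→d11:-→d12:-→d13:-→d14:-→d15:-→d16:-→d17:-→d18:-→d19:-→d20:-→d21:-→d22:-→d23:-→d24:H7  best=H7
  - 54.16.0.0/12 clear@12
  ? 161.0.53.254  path d0:H4→d1:-  best=H4
  + 31.0.0.0/8 (H4) depth=8
  ? 53.176.1.84  path d0:H4→d1:-→d2:-→d3:-→d4:-→d5:-→d6:-→d7:-→d8:-→d9:-→d10:-→d11:-→d12:H2→d13:-  best=H2
  ? 31.0.0.3  path d0:H4→d1:-→d2:-→d3:-→d4:-→d5:-→d6:-→d7:-→d8:H4  best=H4
  ? 53.183.241.43  path d0:H4→d1:-→d2:-→d3:-→d4:-→d5:-→d6:-→d7:-→d8:-→d9:-→d10:-→d11:-→d12:H2→d13:-→d14:-→d15:-→d16:-→d17:-→d18:-→d19:-→d20:-→d21:-→d22:-→d23:-→d24:H4→d25:-→d26:-→d27:-→d28:-→d29:-→d30:-→d31:-→d32:H2  best=H2
  + 53.183.241.43/32 (H6) depth=32
  - 0.0.0.0/0 clear@0
  + 54.26.160.0/20 (H2) depth=20
  ? 54.26.160.0  path d0:-→d1:-→d2:-→d3:-→d4:-→d5:-→d6:-→d7:-→d8:-→d9:-→d10:-→d11:-→d12:-→d13:-→d14:-→d15:-→d16:-→d17:-→d18:-→d19:-→d20:H2  best=H2
  + 54.0.0.0/7 (H6) depth=7
  + 0.0.0.0/0 (H2) depth=0
  + 238.99.240.0/20 (H4) depth=20
  + 0.0.0.0/1 (H1) depth=1
  + 238.99.254.0/25 (H4) depth=25
  + 53.183.241.42/31 (H3) depth=31
  ? 53.183.241.42  path d0:H2→d1:H1→d2:-→d3:-→d4:-→d5:-→d6:-→d7:-→d8:-→d9:-→d10:-→d11:-→d12:H2→d13:-→d14:-→d15:-→d16:-→d17:-→d18:-→d19:-→d20:-→d21:-→d22:-→d23:-→d24:H4→d25:-→d26:-→d27:-→d28:-→d29:-→d30:-→d31:H3  best=H3
  + 53.183.241.0/24 (H1) depth=24

== LOOKUPS ==
["no-route","no-route","H4","H2","H2","H4","H2","H4","H7","H4","H2","H4","H2","H2","H3"]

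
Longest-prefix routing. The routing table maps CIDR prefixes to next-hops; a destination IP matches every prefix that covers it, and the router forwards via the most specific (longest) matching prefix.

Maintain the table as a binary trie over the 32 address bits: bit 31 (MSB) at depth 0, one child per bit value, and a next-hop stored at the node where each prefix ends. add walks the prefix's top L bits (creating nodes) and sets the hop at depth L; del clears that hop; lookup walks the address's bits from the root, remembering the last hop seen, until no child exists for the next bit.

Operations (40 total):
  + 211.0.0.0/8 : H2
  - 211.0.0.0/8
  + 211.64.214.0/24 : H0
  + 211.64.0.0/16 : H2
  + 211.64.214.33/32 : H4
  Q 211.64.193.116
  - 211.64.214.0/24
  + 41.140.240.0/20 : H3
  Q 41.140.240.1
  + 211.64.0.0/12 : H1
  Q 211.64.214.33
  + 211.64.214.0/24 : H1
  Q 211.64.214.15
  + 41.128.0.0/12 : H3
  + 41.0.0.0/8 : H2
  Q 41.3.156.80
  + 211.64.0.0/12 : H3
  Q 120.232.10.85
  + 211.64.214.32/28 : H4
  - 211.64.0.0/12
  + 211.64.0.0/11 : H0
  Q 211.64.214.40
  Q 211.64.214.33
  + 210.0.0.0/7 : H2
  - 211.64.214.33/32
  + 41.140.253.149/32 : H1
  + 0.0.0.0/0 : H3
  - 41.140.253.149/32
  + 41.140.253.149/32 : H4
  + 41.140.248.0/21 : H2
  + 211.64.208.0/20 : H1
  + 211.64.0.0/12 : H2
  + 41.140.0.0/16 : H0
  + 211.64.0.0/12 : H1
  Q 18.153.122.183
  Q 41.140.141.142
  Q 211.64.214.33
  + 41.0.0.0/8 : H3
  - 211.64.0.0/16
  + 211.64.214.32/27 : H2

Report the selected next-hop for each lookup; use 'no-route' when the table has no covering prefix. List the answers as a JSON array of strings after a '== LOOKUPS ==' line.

Process each operation:
  add 211.0.0.0/8 -> H2 at depth 8
  del 211.0.0.0/8 (clear depth 8)
  add 211.64.214.0/24 -> H0 at depth 24
  add 211.64.0.0/16 -> H2 at depth 16
  add 211.64.214.33/32 -> H4 at depth 32
  Q 211.64.193.116: descend 1101001101000000110 ; hops seen [H2] ; pick H2
  del 211.64.214.0/24 (clear depth 24)
  add 41.140.240.0/20 -> H3 at depth 20
  Q 41.140.240.1: descend 00101001100011001111 ; hops seen [H3] ; pick H3
  add 211.64.0.0/12 -> H1 at depth 12
  Q 211.64.214.33: descend 11010011010000001101011000100001 ; hops seen [H1,H2,H4] ; pick H4
  add 211.64.214.0/24 -> H1 at depth 24
  Q 211.64.214.15: descend 11010011010000001101011000 ; hops seen [H1,H2,H1] ; pick H1
  add 41.128.0.0/12 -> H3 at depth 12
  add 41.0.0.0/8 -> H2 at depth 8
  Q 41.3.156.80: descend 00101001 ; hops seen [H2] ; pick H2
  add 211.64.0.0/12 -> H3 at depth 12
  Q 120.232.10.85: descend 0 ; hops seen [∅] ; pick no-route
  add 211.64.214.32/28 -> H4 at depth 28
  del 211.64.0.0/12 (clear depth 12)
  add 211.64.0.0/11 -> H0 at depth 11
  Q 211.64.214.40: descend 1101001101000000110101100010 ; hops seen [H0,H2,H1,H4] ; pick H4
  Q 211.64.214.33: descend 11010011010000001101011000100001 ; hops seen [H0,H2,H1,H4,H4] ; pick H4
  add 210.0.0.0/7 -> H2 at depth 7
  del 211.64.214.33/32 (clear depth 32)
  add 41.140.253.149/32 -> H1 at depth 32
  add 0.0.0.0/0 -> H3 at depth 0
  del 41.140.253.149/32 (clear depth 32)
  add 41.140.253.149/32 -> H4 at depth 32
  add 41.140.248.0/21 -> H2 at depth 21
  add 211.64.208.0/20 -> H1 at depth 20
  add 211.64.0.0/12 -> H2 at depth 12
  add 41.140.0.0/16 -> H0 at depth 16
  add 211.64.0.0/12 -> H1 at depth 12
  Q 18.153.122.183: descend 00 ; hops seen [H3] ; pick H3
  Q 41.140.141.142: descend 00101001100011001 ; hops seen [H3,H2,H3,H0] ; pick H0
  Q 211.64.214.33: descend 11010011010000001101011000100001 ; hops seen [H3,H2,H0,H1,H2,H1,H1,H4] ; pick H4
  add 41.0.0.0/8 -> H3 at depth 8
  del 211.64.0.0/16 (clear depth 16)
  add 211.64.214.32/27 -> H2 at depth 27

== LOOKUPS ==
["H2","H3","H4","H1","H2","no-route","H4","H4","H3","H0","H4"]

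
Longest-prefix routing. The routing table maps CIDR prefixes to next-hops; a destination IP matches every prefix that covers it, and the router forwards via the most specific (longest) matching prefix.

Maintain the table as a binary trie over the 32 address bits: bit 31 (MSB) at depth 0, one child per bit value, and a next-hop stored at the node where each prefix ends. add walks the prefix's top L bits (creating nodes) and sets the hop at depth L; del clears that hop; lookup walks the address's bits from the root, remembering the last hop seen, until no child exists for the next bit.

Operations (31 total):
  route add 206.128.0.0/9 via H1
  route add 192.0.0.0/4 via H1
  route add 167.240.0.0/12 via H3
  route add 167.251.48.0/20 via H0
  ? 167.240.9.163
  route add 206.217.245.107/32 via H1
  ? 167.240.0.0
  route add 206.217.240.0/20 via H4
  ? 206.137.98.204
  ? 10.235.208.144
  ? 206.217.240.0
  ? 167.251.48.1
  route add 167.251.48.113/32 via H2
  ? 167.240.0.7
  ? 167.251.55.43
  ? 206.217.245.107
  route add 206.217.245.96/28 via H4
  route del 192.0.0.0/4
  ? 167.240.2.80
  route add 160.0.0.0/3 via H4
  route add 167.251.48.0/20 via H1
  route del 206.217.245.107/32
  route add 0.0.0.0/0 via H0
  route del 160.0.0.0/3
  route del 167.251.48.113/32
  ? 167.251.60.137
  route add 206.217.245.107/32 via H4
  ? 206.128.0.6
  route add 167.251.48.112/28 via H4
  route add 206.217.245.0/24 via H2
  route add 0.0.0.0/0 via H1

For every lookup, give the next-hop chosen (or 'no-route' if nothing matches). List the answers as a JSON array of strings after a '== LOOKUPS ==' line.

Trace:
  add 206.128.0.0/9 -> H1 at depth 9
  add 192.0.0.0/4 -> H1 at depth 4
  add 167.240.0.0/12 -> H3 at depth 12
  add 167.251.48.0/20 -> H0 at depth 20
  ? 167.240.9.163  path d0:-→d1:-→d2:-→d3:-→d4:-→d5:-→d6:-→d7:-→d8:-→d9:-→d10:-→d11:-→d12:H3  best=H3
  add 206.217.245.107/32 -> H1 at depth 32
  ? 167.240.0.0  path d0:-→d1:-→d2:-→d3:-→d4:-→d5:-→d6:-→d7:-→d8:-→d9:-→d10:-→d11:-→d12:H3  best=H3
  add 206.217.240.0/20 -> H4 at depth 20
  ? 206.137.98.204  path d0:-→d1:-→d2:-→d3:-→d4:H1→d5:-→d6:-→d7:-→d8:-→d9:H1  best=H1
  ? 10.235.208.144  path d0:-  best=no-route
  ? 206.217.240.0  path d0:-→d1:-→d2:-→d3:-→d4:H1→d5:-→d6:-→d7:-→d8:-→d9:H1→d10:-→d11:-→d12:-→d13:-→d14:-→d15:-→d16:-→d17:-→d18:-→d19:-→d20:H4→d21:-  best=H4
  ? 167.251.48.1  path d0:-→d1:-→d2:-→d3:-→d4:-→d5:-→d6:-→d7:-→d8:-→d9:-→d10:-→d11:-→d12:H3→d13:-→d14:-→d15:-→d16:-→d17:-→d18:-→d19:-→d20:H0  best=H0
  add 167.251.48.113/32 -> H2 at depth 32
  ? 167.240.0.7  path d0:-→d1:-→d2:-→d3:-→d4:-→d5:-→d6:-→d7:-→d8:-→d9:-→d10:-→d11:-→d12:H3  best=H3
  ? 167.251.55.43  path d0:-→d1:-→d2:-→d3:-→d4:-→d5:-→d6:-→d7:-→d8:-→d9:-→d10:-→d11:-→d12:H3→d13:-→d14:-→d15:-→d16:-→d17:-→d18:-→d19:-→d20:H0→d21:-  best=H0
  ? 206.217.245.107  path d0:-→d1:-→d2:-→d3:-→d4:H1→d5:-→d6:-→d7:-→d8:-→d9:H1→d10:-→d11:-→d12:-→d13:-→d14:-→d15:-→d16:-→d17:-→d18:-→d19:-→d20:H4→d21:-→d22:-→d23:-→d24:-→d25:-→d26:-→d27:-→d28:-→d29:-→d30:-→d31:-→d32:H1  best=H1
  add 206.217.245.96/28 -> H4 at depth 28
  del 192.0.0.0/4 (clear depth 4)
  ? 167.240.2.80  path d0:-→d1:-→d2:-→d3:-→d4:-→d5:-→d6:-→d7:-→d8:-→d9:-→d10:-→d11:-→d12:H3  best=H3
  add 160.0.0.0/3 -> H4 at depth 3
  add 167.251.48.0/20 -> H1 at depth 20
  del 206.217.245.107/32 (clear depth 32)
  add 0.0.0.0/0 -> H0 at depth 0
  del 160.0.0.0/3 (clear depth 3)
  del 167.251.48.113/32 (clear depth 32)
  ? 167.251.60.137  path d0:H0→d1:-→d2:-→d3:-→d4:-→d5:-→d6:-→d7:-→d8:-→d9:-→d10:-→d11:-→d12:H3→d13:-→d14:-→d15:-→d16:-→d17:-→d18:-→d19:-→d20:H1  best=H1
  add 206.217.245.107/32 -> H4 at depth 32
  ? 206.128.0.6  path d0:H0→d1:-→d2:-→d3:-→d4:-→d5:-→d6:-→d7:-→d8:-→d9:H1  best=H1
  add 167.251.48.112/28 -> H4 at depth 28
  add 206.217.245.0/24 -> H2 at depth 24
  add 0.0.0.0/0 -> H1 at depth 0

== LOOKUPS ==
["H3","H3","H1","no-route","H4","H0","H3","H0","H1","H3","H1","H1"]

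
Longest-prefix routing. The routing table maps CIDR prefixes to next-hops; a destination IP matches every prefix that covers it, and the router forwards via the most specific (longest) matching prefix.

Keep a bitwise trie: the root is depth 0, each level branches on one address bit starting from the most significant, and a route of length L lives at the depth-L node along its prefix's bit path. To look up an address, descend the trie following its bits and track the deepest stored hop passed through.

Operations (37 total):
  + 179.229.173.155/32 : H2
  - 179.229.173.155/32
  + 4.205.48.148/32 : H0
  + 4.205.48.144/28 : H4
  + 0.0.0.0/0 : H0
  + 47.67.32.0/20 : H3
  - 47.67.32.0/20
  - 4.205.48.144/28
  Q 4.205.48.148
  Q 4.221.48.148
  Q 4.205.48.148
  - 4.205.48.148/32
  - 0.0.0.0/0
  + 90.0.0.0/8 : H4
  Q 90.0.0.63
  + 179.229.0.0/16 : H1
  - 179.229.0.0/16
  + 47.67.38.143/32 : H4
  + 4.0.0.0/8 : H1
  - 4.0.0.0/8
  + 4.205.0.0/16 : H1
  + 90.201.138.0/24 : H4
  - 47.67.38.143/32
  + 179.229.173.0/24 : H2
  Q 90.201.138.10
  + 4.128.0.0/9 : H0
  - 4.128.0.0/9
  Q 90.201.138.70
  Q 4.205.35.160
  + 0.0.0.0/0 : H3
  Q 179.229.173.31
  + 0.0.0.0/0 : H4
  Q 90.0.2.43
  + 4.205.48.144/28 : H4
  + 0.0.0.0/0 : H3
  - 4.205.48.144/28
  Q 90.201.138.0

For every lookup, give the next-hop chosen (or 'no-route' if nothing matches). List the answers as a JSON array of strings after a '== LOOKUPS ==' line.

Process each operation:
  add 179.229.173.155/32 -> H2 at depth 32
  del 179.229.173.155/32 (clear depth 32)
  add 4.205.48.148/32 -> H0 at depth 32
  add 4.205.48.144/28 -> H4 at depth 28
  add 0.0.0.0/0 -> H0 at depth 0
  add 47.67.32.0/20 -> H3 at depth 20
  del 47.67.32.0/20 (clear depth 20)
  del 4.205.48.144/28 (clear depth 28)
  Q 4.205.48.148: descend 00000100110011010011000010010100 ; hops seen [H0,H0] ; pick H0
  Q 4.221.48.148: descend 00000100110 ; hops seen [H0] ; pick H0
  Q 4.205.48.148: descend 00000100110011010011000010010100 ; hops seen [H0,H0] ; pick H0
  del 4.205.48.148/32 (clear depth 32)
  del 0.0.0.0/0 (clear depth 0)
  add 90.0.0.0/8 -> H4 at depth 8
  Q 90.0.0.63: descend 01011010 ; hops seen [H4] ; pick H4
  add 179.229.0.0/16 -> H1 at depth 16
  del 179.229.0.0/16 (clear depth 16)
  add 47.67.38.143/32 -> H4 at depth 32
  add 4.0.0.0/8 -> H1 at depth 8
  del 4.0.0.0/8 (clear depth 8)
  add 4.205.0.0/16 -> H1 at depth 16
  add 90.201.138.0/24 -> H4 at depth 24
  del 47.67.38.143/32 (clear depth 32)
  add 179.229.173.0/24 -> H2 at depth 24
  Q 90.201.138.10: descend 010110101100100110001010 ; hops seen [H4,H4] ; pick H4
  add 4.128.0.0/9 -> H0 at depth 9
  del 4.128.0.0/9 (clear depth 9)
  Q 90.201.138.70: descend 010110101100100110001010 ; hops seen [H4,H4] ; pick H4
  Q 4.205.35.160: descend 0000010011001101001 ; hops seen [H1] ; pick H1
  add 0.0.0.0/0 -> H3 at depth 0
  Q 179.229.173.31: descend 101100111110010110101101 ; hops seen [H3,H2] ; pick H2
  add 0.0.0.0/0 -> H4 at depth 0
  Q 90.0.2.43: descend 01011010 ; hops seen [H4,H4] ; pick H4
  add 4.205.48.144/28 -> H4 at depth 28
  add 0.0.0.0/0 -> H3 at depth 0
  del 4.205.48.144/28 (clear depth 28)
  Q 90.201.138.0: descend 010110101100100110001010 ; hops seen [H3,H4,H4] ; pick H4

== LOOKUPS ==
["H0","H0","H0","H4","H4","H4","H1","H2","H4","H4"]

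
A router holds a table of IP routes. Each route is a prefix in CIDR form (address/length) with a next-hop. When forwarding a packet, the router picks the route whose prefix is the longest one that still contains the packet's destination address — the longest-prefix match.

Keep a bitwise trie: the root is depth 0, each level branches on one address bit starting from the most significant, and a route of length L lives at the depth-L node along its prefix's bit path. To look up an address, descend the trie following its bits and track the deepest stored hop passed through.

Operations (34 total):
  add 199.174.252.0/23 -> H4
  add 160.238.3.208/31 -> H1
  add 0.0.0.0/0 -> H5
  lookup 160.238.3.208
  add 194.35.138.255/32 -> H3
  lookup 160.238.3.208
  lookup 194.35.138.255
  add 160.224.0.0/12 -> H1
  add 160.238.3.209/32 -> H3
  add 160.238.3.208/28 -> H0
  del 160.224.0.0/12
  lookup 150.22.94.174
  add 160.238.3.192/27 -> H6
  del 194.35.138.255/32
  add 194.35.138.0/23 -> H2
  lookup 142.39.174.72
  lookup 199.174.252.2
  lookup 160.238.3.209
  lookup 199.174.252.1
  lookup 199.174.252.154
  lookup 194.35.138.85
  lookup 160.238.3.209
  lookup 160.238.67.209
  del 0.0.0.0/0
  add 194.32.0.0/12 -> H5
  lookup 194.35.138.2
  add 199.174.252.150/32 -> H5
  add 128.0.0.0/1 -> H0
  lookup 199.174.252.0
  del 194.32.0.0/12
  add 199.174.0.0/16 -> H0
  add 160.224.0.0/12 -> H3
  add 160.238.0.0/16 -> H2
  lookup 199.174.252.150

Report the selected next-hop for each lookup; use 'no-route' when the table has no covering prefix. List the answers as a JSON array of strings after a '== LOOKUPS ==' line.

Trace:
  + 199.174.252.0/23 (H4) depth=23
  + 160.238.3.208/31 (H1) depth=31
  + 0.0.0.0/0 (H5) depth=0
  Q 160.238.3.208: descend 1010000011101110000000111101000 ; hops seen [H5,H1] ; pick H1
  + 194.35.138.255/32 (H3) depth=32
  Q 160.238.3.208: descend 1010000011101110000000111101000 ; hops seen [H5,H1] ; pick H1
  Q 194.35.138.255: descend 11000010001000111000101011111111 ; hops seen [H5,H3] ; pick H3
  + 160.224.0.0/12 (H1) depth=12
  + 160.238.3.209/32 (H3) depth=32
  + 160.238.3.208/28 (H0) depth=28
  del 160.224.0.0/12 (clear depth 12)
  Q 150.22.94.174: descend 10 ; hops seen [H5] ; pick H5
  + 160.238.3.192/27 (H6) depth=27
  del 194.35.138.255/32 (clear depth 32)
  + 194.35.138.0/23 (H2) depth=23
  Q 142.39.174.72: descend 10 ; hops seen [H5] ; pick H5
  Q 199.174.252.2: descend 11000111101011101111110 ; hops seen [H5,H4] ; pick H4
  Q 160.238.3.209: descend 10100000111011100000001111010001 ; hops seen [H5,H6,H0,H1,H3] ; pick H3
  Q 199.174.252.1: descend 11000111101011101111110 ; hops seen [H5,H4] ; pick H4
  Q 199.174.252.154: descend 11000111101011101111110 ; hops seen [H5,H4] ; pick H4
  Q 194.35.138.85: descend 110000100010001110001010 ; hops seen [H5,H2] ; pick H2
  Q 160.238.3.209: descend 10100000111011100000001111010001 ; hops seen [H5,H6,H0,H1,H3] ; pick H3
  Q 160.238.67.209: descend 10100000111011100 ; hops seen [H5] ; pick H5
  del 0.0.0.0/0 (clear depth 0)
  + 194.32.0.0/12 (H5) depth=12
  Q 194.35.138.2: descend 110000100010001110001010 ; hops seen [H5,H2] ; pick H2
  + 199.174.252.150/32 (H5) depth=32
  + 128.0.0.0/1 (H0) depth=1
  Q 199.174.252.0: descend 110001111010111011111100 ; hops seen [H0,H4] ; pick H4
  del 194.32.0.0/12 (clear depth 12)
  + 199.174.0.0/16 (H0) depth=16
  + 160.224.0.0/12 (H3) depth=12
  + 160.238.0.0/16 (H2) depth=16
  Q 199.174.252.150: descend 11000111101011101111110010010110 ; hops seen [H0,H0,H4,H5] ; pick H5

== LOOKUPS ==
["H1","H1","H3","H5","H5","H4","H3","H4","H4","H2","H3","H5","H2","H4","H5"]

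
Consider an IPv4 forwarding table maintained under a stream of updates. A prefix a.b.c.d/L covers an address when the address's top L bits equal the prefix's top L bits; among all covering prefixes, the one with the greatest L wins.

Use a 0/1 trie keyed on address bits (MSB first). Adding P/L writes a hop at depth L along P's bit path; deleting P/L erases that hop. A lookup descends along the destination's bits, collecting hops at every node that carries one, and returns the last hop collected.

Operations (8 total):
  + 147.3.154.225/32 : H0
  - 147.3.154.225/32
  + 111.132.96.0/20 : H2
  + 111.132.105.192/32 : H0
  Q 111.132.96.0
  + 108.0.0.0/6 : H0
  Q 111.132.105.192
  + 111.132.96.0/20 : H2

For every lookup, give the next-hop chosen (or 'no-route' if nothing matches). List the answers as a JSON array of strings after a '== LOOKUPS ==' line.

Process each operation:
  + 147.3.154.225/32 (H0) depth=32
  - 147.3.154.225/32 clear@32
  + 111.132.96.0/20 (H2) depth=20
  + 111.132.105.192/32 (H0) depth=32
  lookup 111.132.96.0: bits 01101111100001000110 walk d0:-→d1:-→d2:-→d3:-→d4:-→d5:-→d6:-→d7:-→d8:-→d9:-→d10:-→d11:-→d12:-→d13:-→d14:-→d15:-→d16:-→d17:-→d18:-→d19:-→d20:H2 -> H2
  + 108.0.0.0/6 (H0) depth=6
  lookup 111.132.105.192: bits 01101111100001000110100111000000 walk d0:-→d1:-→d2:-→d3:-→d4:-→d5:-→d6:H0→d7:-→d8:-→d9:-→d10:-→d11:-→d12:-→d13:-→d14:-→d15:-→d16:-→d17:-→d18:-→d19:-→d20:H2→d21:-→d22:-→d23:-→d24:-→d25:-→d26:-→d27:-→d28:-→d29:-→d30:-→d31:-→d32:H0 -> H0
  + 111.132.96.0/20 (H2) depth=20

== LOOKUPS ==
["H2","H0"]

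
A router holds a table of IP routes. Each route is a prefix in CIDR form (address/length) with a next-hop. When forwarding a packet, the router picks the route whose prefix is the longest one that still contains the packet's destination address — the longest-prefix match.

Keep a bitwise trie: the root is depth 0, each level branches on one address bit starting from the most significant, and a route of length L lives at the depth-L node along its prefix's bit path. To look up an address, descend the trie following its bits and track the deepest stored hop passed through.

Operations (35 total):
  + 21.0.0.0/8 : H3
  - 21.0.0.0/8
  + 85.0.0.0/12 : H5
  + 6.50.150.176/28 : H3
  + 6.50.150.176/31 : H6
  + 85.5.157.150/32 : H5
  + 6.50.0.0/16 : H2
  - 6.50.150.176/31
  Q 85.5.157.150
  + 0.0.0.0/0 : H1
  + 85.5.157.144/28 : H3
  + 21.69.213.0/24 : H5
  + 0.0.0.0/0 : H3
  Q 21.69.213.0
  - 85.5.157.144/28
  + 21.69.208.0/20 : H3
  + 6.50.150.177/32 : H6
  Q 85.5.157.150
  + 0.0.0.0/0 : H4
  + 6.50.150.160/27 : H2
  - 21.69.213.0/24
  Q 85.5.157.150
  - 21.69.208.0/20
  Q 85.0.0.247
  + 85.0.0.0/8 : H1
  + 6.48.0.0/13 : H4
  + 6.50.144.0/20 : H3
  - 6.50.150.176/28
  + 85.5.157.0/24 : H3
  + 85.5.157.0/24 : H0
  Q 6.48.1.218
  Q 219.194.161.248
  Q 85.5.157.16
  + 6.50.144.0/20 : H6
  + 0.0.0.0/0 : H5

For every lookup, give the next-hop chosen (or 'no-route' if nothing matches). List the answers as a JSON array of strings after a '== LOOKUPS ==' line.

Apply in order:
  + 21.0.0.0/8 (H3) depth=8
  - 21.0.0.0/8 clear@8
  + 85.0.0.0/12 (H5) depth=12
  + 6.50.150.176/28 (H3) depth=28
  + 6.50.150.176/31 (H6) depth=31
  + 85.5.157.150/32 (H5) depth=32
  + 6.50.0.0/16 (H2) depth=16
  - 6.50.150.176/31 clear@31
  Q 85.5.157.150: descend 01010101000001011001110110010110 ; hops seen [H5,H5] ; pick H5
  + 0.0.0.0/0 (H1) depth=0
  + 85.5.157.144/28 (H3) depth=28
  + 21.69.213.0/24 (H5) depth=24
  + 0.0.0.0/0 (H3) depth=0
  Q 21.69.213.0: descend 000101010100010111010101 ; hops seen [H3,H5] ; pick H5
  - 85.5.157.144/28 clear@28
  + 21.69.208.0/20 (H3) depth=20
  + 6.50.150.177/32 (H6) depth=32
  Q 85.5.157.150: descend 01010101000001011001110110010110 ; hops seen [H3,H5,H5] ; pick H5
  + 0.0.0.0/0 (H4) depth=0
  + 6.50.150.160/27 (H2) depth=27
  - 21.69.213.0/24 clear@24
  Q 85.5.157.150: descend 01010101000001011001110110010110 ; hops seen [H4,H5,H5] ; pick H5
  - 21.69.208.0/20 clear@20
  Q 85.0.0.247: descend 0101010100000 ; hops seen [H4,H5] ; pick H5
  + 85.0.0.0/8 (H1) depth=8
  + 6.48.0.0/13 (H4) depth=13
  + 6.50.144.0/20 (H3) depth=20
  - 6.50.150.176/28 clear@28
  + 85.5.157.0/24 (H3) depth=24
  + 85.5.157.0/24 (H0) depth=24
  Q 6.48.1.218: descend 00000110001100 ; hops seen [H4,H4] ; pick H4
  Q 219.194.161.248: descend ε ; hops seen [H4] ; pick H4
  Q 85.5.157.16: descend 010101010000010110011101 ; hops seen [H4,H1,H5,H0] ; pick H0
  + 6.50.144.0/20 (H6) depth=20
  + 0.0.0.0/0 (H5) depth=0

== LOOKUPS ==
["H5","H5","H5","H5","H5","H4","H4","H0"]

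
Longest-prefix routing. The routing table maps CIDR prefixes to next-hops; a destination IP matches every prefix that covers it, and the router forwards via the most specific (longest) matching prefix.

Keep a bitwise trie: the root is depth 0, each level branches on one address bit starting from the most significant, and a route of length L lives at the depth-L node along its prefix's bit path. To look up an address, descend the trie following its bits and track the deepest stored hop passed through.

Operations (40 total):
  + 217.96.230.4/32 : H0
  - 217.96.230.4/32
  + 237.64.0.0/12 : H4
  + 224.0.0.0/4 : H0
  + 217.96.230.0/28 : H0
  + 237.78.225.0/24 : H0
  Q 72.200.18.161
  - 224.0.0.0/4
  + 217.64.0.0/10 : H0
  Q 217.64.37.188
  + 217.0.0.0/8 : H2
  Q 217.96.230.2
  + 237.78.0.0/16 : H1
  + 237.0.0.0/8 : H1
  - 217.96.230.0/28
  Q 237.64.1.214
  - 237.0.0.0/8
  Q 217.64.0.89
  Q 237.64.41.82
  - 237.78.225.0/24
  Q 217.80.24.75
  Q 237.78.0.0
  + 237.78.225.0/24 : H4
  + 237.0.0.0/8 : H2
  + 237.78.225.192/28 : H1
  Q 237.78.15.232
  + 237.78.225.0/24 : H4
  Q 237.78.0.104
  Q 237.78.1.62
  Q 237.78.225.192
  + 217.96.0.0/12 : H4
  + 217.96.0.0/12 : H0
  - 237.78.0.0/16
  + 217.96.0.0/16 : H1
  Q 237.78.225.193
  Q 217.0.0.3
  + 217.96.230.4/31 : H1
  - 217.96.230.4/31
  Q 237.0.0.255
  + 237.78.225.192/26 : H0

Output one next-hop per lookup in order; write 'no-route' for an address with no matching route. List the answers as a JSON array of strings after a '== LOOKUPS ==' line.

Apply in order:
  + 217.96.230.4/32 (H0) depth=32
  - 217.96.230.4/32 clear@32
  + 237.64.0.0/12 (H4) depth=12
  + 224.0.0.0/4 (H0) depth=4
  + 217.96.230.0/28 (H0) depth=28
  + 237.78.225.0/24 (H0) depth=24
  ? 72.200.18.161  path d0:-  best=no-route
  - 224.0.0.0/4 clear@4
  + 217.64.0.0/10 (H0) depth=10
  ? 217.64.37.188  path d0:-→d1:-→d2:-→d3:-→d4:-→d5:-→d6:-→d7:-→d8:-→d9:-→d10:H0  best=H0
  + 217.0.0.0/8 (H2) depth=8
  ? 217.96.230.2  path d0:-→d1:-→d2:-→d3:-→d4:-→d5:-→d6:-→d7:-→d8:H2→d9:-→d10:H0→d11:-→d12:-→d13:-→d14:-→d15:-→d16:-→d17:-→d18:-→d19:-→d20:-→d21:-→d22:-→d23:-→d24:-→d25:-→d26:-→d27:-→d28:H0→d29:-  best=H0
  + 237.78.0.0/16 (H1) depth=16
  + 237.0.0.0/8 (H1) depth=8
  - 217.96.230.0/28 clear@28
  ? 237.64.1.214  path d0:-→d1:-→d2:-→d3:-→d4:-→d5:-→d6:-→d7:-→d8:H1→d9:-→d10:-→d11:-→d12:H4  best=H4
  - 237.0.0.0/8 clear@8
  ? 217.64.0.89  path d0:-→d1:-→d2:-→d3:-→d4:-→d5:-→d6:-→d7:-→d8:H2→d9:-→d10:H0  best=H0
  ? 237.64.41.82  path d0:-→d1:-→d2:-→d3:-→d4:-→d5:-→d6:-→d7:-→d8:-→d9:-→d10:-→d11:-→d12:H4  best=H4
  - 237.78.225.0/24 clear@24
  ? 217.80.24.75  path d0:-→d1:-→d2:-→d3:-→d4:-→d5:-→d6:-→d7:-→d8:H2→d9:-→d10:H0  best=H0
  ? 237.78.0.0  path d0:-→d1:-→d2:-→d3:-→d4:-→d5:-→d6:-→d7:-→d8:-→d9:-→d10:-→d11:-→d12:H4→d13:-→d14:-→d15:-→d16:H1  best=H1
  + 237.78.225.0/24 (H4) depth=24
  + 237.0.0.0/8 (H2) depth=8
  + 237.78.225.192/28 (H1) depth=28
  ? 237.78.15.232  path d0:-→d1:-→d2:-→d3:-→d4:-→d5:-→d6:-→d7:-→d8:H2→d9:-→d10:-→d11:-→d12:H4→d13:-→d14:-→d15:-→d16:H1  best=H1
  + 237.78.225.0/24 (H4) depth=24
  ? 237.78.0.104  path d0:-→d1:-→d2:-→d3:-→d4:-→d5:-→d6:-→d7:-→d8:H2→d9:-→d10:-→d11:-→d12:H4→d13:-→d14:-→d15:-→d16:H1  best=H1
  ? 237.78.1.62  path d0:-→d1:-→d2:-→d3:-→d4:-→d5:-→d6:-→d7:-→d8:H2→d9:-→d10:-→d11:-→d12:H4→d13:-→d14:-→d15:-→d16:H1  best=H1
  ? 237.78.225.192  path d0:-→d1:-→d2:-→d3:-→d4:-→d5:-→d6:-→d7:-→d8:H2→d9:-→d10:-→d11:-→d12:H4→d13:-→d14:-→d15:-→d16:H1→d17:-→d18:-→d19:-→d20:-→d21:-→d22:-→d23:-→d24:H4→d25:-→d26:-→d27:-→d28:H1  best=H1
  + 217.96.0.0/12 (H4) depth=12
  + 217.96.0.0/12 (H0) depth=12
  - 237.78.0.0/16 clear@16
  + 217.96.0.0/16 (H1) depth=16
  ? 237.78.225.193  path d0:-→d1:-→d2:-→d3:-→d4:-→d5:-→d6:-→d7:-→d8:H2→d9:-→d10:-→d11:-→d12:H4→d13:-→d14:-→d15:-→d16:-→d17:-→d18:-→d19:-→d20:-→d21:-→d22:-→d23:-→d24:H4→d25:-→d26:-→d27:-→d28:H1  best=H1
  ? 217.0.0.3  path d0:-→d1:-→d2:-→d3:-→d4:-→d5:-→d6:-→d7:-→d8:H2→d9:-  best=H2
  + 217.96.230.4/31 (H1) depth=31
  - 217.96.230.4/31 clear@31
  ? 237.0.0.255  path d0:-→d1:-→d2:-→d3:-→d4:-→d5:-→d6:-→d7:-→d8:H2→d9:-  best=H2
  + 237.78.225.192/26 (H0) depth=26

== LOOKUPS ==
["no-route","H0","H0","H4","H0","H4","H0","H1","H1","H1","H1","H1","H1","H2","H2"]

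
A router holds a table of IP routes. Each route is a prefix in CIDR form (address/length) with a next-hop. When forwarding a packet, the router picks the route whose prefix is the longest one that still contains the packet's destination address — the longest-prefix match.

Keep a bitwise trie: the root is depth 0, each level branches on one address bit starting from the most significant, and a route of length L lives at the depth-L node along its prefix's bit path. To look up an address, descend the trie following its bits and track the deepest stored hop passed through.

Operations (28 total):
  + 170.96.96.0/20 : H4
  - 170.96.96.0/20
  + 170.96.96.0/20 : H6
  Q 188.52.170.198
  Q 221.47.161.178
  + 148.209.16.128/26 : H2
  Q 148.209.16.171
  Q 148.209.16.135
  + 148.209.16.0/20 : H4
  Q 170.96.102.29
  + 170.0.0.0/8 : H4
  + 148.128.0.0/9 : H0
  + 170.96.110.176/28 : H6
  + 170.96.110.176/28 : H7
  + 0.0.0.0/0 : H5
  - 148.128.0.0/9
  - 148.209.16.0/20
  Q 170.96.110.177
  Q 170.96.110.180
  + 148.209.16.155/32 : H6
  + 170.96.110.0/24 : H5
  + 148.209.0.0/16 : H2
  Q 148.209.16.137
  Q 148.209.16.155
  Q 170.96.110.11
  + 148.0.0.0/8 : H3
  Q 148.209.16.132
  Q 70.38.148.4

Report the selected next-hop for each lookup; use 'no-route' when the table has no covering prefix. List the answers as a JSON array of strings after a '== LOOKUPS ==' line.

Trace:
  + 170.96.96.0/20 (H4) depth=20
  - 170.96.96.0/20 clear@20
  + 170.96.96.0/20 (H6) depth=20
  Q 188.52.170.198: descend 101 ; hops seen [∅] ; pick no-route
  Q 221.47.161.178: descend 1 ; hops seen [∅] ; pick no-route
  + 148.209.16.128/26 (H2) depth=26
  Q 148.209.16.171: descend 10010100110100010001000010 ; hops seen [H2] ; pick H2
  Q 148.209.16.135: descend 10010100110100010001000010 ; hops seen [H2] ; pick H2
  + 148.209.16.0/20 (H4) depth=20
  Q 170.96.102.29: descend 10101010011000000110 ; hops seen [H6] ; pick H6
  + 170.0.0.0/8 (H4) depth=8
  + 148.128.0.0/9 (H0) depth=9
  + 170.96.110.176/28 (H6) depth=28
  + 170.96.110.176/28 (H7) depth=28
  + 0.0.0.0/0 (H5) depth=0
  - 148.128.0.0/9 clear@9
  - 148.209.16.0/20 clear@20
  Q 170.96.110.177: descend 1010101001100000011011101011 ; hops seen [H5,H4,H6,H7] ; pick H7
  Q 170.96.110.180: descend 1010101001100000011011101011 ; hops seen [H5,H4,H6,H7] ; pick H7
  + 148.209.16.155/32 (H6) depth=32
  + 170.96.110.0/24 (H5) depth=24
  + 148.209.0.0/16 (H2) depth=16
  Q 148.209.16.137: descend 100101001101000100010000100 ; hops seen [H5,H2,H2] ; pick H2
  Q 148.209.16.155: descend 10010100110100010001000010011011 ; hops seen [H5,H2,H2,H6] ; pick H6
  Q 170.96.110.11: descend 101010100110000001101110 ; hops seen [H5,H4,H6,H5] ; pick H5
  + 148.0.0.0/8 (H3) depth=8
  Q 148.209.16.132: descend 100101001101000100010000100 ; hops seen [H5,H3,H2,H2] ; pick H2
  Q 70.38.148.4: descend ε ; hops seen [H5] ; pick H5

== LOOKUPS ==
["no-route","no-route","H2","H2","H6","H7","H7","H2","H6","H5","H2","H5"]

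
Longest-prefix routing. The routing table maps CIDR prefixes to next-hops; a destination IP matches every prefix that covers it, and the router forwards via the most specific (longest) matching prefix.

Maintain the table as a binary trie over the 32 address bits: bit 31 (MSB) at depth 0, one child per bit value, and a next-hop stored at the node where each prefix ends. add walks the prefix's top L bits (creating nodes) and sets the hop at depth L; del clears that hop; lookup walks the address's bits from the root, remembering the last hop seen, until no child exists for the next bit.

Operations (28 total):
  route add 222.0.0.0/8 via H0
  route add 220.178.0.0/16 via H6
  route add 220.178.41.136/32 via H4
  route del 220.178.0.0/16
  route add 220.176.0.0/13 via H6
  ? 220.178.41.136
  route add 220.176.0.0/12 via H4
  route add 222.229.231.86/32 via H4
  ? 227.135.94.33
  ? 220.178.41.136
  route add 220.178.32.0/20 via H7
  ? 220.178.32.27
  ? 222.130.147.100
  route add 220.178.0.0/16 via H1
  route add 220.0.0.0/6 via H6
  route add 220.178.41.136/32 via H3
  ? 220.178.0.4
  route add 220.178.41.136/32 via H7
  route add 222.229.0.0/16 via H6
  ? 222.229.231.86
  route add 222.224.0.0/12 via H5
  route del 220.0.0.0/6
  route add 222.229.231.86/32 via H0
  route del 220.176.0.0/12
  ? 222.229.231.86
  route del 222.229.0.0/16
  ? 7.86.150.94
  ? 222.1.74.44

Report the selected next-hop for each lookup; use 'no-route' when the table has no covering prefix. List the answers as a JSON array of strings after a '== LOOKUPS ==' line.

Apply in order:
  add 222.0.0.0/8 -> H0 at depth 8
  add 220.178.0.0/16 -> H6 at depth 16
  add 220.178.41.136/32 -> H4 at depth 32
  - 220.178.0.0/16 clear@16
  add 220.176.0.0/13 -> H6 at depth 13
  lookup 220.178.41.136: bits 11011100101100100010100110001000 walk d0:-→d1:-→d2:-→d3:-→d4:-→d5:-→d6:-→d7:-→d8:-→d9:-→d10:-→d11:-→d12:-→d13:H6→d14:-→d15:-→d16:-→d17:-→d18:-→d19:-→d20:-→d21:-→d22:-→d23:-→d24:-→d25:-→d26:-→d27:-→d28:-→d29:-→d30:-→d31:-→d32:H4 -> H4
  add 220.176.0.0/12 -> H4 at depth 12
  add 222.229.231.86/32 -> H4 at depth 32
  lookup 227.135.94.33: bits 11 walk d0:-→d1:-→d2:- -> no-route
  lookup 220.178.41.136: bits 11011100101100100010100110001000 walk d0:-→d1:-→d2:-→d3:-→d4:-→d5:-→d6:-→d7:-→d8:-→d9:-→d10:-→d11:-→d12:H4→d13:H6→d14:-→d15:-→d16:-→d17:-→d18:-→d19:-→d20:-→d21:-→d22:-→d23:-→d24:-→d25:-→d26:-→d27:-→d28:-→d29:-→d30:-→d31:-→d32:H4 -> H4
  add 220.178.32.0/20 -> H7 at depth 20
  lookup 220.178.32.27: bits 11011100101100100010 walk d0:-→d1:-→d2:-→d3:-→d4:-→d5:-→d6:-→d7:-→d8:-→d9:-→d10:-→d11:-→d12:H4→d13:H6→d14:-→d15:-→d16:-→d17:-→d18:-→d19:-→d20:H7 -> H7
  lookup 222.130.147.100: bits 110111101 walk d0:-→d1:-→d2:-→d3:-→d4:-→d5:-→d6:-→d7:-→d8:H0→d9:- -> H0
  add 220.178.0.0/16 -> H1 at depth 16
  add 220.0.0.0/6 -> H6 at depth 6
  add 220.178.41.136/32 -> H3 at depth 32
  lookup 220.178.0.4: bits 110111001011001000 walk d0:-→d1:-→d2:-→d3:-→d4:-→d5:-→d6:H6→d7:-→d8:-→d9:-→d10:-→d11:-→d12:H4→d13:H6→d14:-→d15:-→d16:H1→d17:-→d18:- -> H1
  add 220.178.41.136/32 -> H7 at depth 32
  add 222.229.0.0/16 -> H6 at depth 16
  lookup 222.229.231.86: bits 11011110111001011110011101010110 walk d0:-→d1:-→d2:-→d3:-→d4:-→d5:-→d6:H6→d7:-→d8:H0→d9:-→d10:-→d11:-→d12:-→d13:-→d14:-→d15:-→d16:H6→d17:-→d18:-→d19:-→d20:-→d21:-→d22:-→d23:-→d24:-→d25:-→d26:-→d27:-→d28:-→d29:-→d30:-→d31:-→d32:H4 -> H4
  add 222.224.0.0/12 -> H5 at depth 12
  - 220.0.0.0/6 clear@6
  add 222.229.231.86/32 -> H0 at depth 32
  - 220.176.0.0/12 clear@12
  lookup 222.229.231.86: bits 11011110111001011110011101010110 walk d0:-→d1:-→d2:-→d3:-→d4:-→d5:-→d6:-→d7:-→d8:H0→d9:-→d10:-→d11:-→d12:H5→d13:-→d14:-→d15:-→d16:H6→d17:-→d18:-→d19:-→d20:-→d21:-→d22:-→d23:-→d24:-→d25:-→d26:-→d27:-→d28:-→d29:-→d30:-→d31:-→d32:H0 -> H0
  - 222.229.0.0/16 clear@16
  lookup 7.86.150.94: bits ε walk d0:- -> no-route
  lookup 222.1.74.44: bits 11011110 walk d0:-→d1:-→d2:-→d3:-→d4:-→d5:-→d6:-→d7:-→d8:H0 -> H0

== LOOKUPS ==
["H4","no-route","H4","H7","H0","H1","H4","H0","no-route","H0"]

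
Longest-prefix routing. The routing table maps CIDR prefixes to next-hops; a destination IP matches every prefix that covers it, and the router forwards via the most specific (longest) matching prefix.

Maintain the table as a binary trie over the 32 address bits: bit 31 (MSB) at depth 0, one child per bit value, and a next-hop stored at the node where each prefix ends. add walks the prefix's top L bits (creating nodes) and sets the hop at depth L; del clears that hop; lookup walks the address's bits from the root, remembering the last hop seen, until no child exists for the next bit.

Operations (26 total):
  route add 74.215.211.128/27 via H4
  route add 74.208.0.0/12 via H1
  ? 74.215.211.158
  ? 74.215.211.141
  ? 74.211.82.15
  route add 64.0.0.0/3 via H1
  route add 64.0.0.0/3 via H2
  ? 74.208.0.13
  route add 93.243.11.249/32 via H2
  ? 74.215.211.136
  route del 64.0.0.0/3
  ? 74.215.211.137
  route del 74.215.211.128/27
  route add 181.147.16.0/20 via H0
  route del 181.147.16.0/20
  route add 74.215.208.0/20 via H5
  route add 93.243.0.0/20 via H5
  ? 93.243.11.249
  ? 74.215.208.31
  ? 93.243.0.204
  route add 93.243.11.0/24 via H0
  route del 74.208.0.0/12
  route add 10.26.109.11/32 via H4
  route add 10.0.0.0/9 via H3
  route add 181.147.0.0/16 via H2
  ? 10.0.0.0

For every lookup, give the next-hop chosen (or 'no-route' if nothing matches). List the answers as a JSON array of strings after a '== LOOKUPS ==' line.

Apply in order:
  + 74.215.211.128/27 (H4) depth=27
  + 74.208.0.0/12 (H1) depth=12
  lookup 74.215.211.158: bits 010010101101011111010011100 walk d0:-→d1:-→d2:-→d3:-→d4:-→d5:-→d6:-→d7:-→d8:-→d9:-→d10:-→d11:-→d12:H1→d13:-→d14:-→d15:-→d16:-→d17:-→d18:-→d19:-→d20:-→d21:-→d22:-→d23:-→d24:-→d25:-→d26:-→d27:H4 -> H4
  lookup 74.215.211.141: bits 010010101101011111010011100 walk d0:-→d1:-→d2:-→d3:-→d4:-→d5:-→d6:-→d7:-→d8:-→d9:-→d10:-→d11:-→d12:H1→d13:-→d14:-→d15:-→d16:-→d17:-→d18:-→d19:-→d20:-→d21:-→d22:-→d23:-→d24:-→d25:-→d26:-→d27:H4 -> H4
  lookup 74.211.82.15: bits 0100101011010 walk d0:-→d1:-→d2:-→d3:-→d4:-→d5:-→d6:-→d7:-→d8:-→d9:-→d10:-→d11:-→d12:H1→d13:- -> H1
  + 64.0.0.0/3 (H1) depth=3
  + 64.0.0.0/3 (H2) depth=3
  lookup 74.208.0.13: bits 0100101011010 walk d0:-→d1:-→d2:-→d3:H2→d4:-→d5:-→d6:-→d7:-→d8:-→d9:-→d10:-→d11:-→d12:H1→d13:- -> H1
  + 93.243.11.249/32 (H2) depth=32
  lookup 74.215.211.136: bits 010010101101011111010011100 walk d0:-→d1:-→d2:-→d3:H2→d4:-→d5:-→d6:-→d7:-→d8:-→d9:-→d10:-→d11:-→d12:H1→d13:-→d14:-→d15:-→d16:-→d17:-→d18:-→d19:-→d20:-→d21:-→d22:-→d23:-→d24:-→d25:-→d26:-→d27:H4 -> H4
  - 64.0.0.0/3 clear@3
  lookup 74.215.211.137: bits 010010101101011111010011100 walk d0:-→d1:-→d2:-→d3:-→d4:-→d5:-→d6:-→d7:-→d8:-→d9:-→d10:-→d11:-→d12:H1→d13:-→d14:-→d15:-→d16:-→d17:-→d18:-→d19:-→d20:-→d21:-→d22:-→d23:-→d24:-→d25:-→d26:-→d27:H4 -> H4
  - 74.215.211.128/27 clear@27
  + 181.147.16.0/20 (H0) depth=20
  - 181.147.16.0/20 clear@20
  + 74.215.208.0/20 (H5) depth=20
  + 93.243.0.0/20 (H5) depth=20
  lookup 93.243.11.249: bits 01011101111100110000101111111001 walk d0:-→d1:-→d2:-→d3:-→d4:-→d5:-→d6:-→d7:-→d8:-→d9:-→d10:-→d11:-→d12:-→d13:-→d14:-→d15:-→d16:-→d17:-→d18:-→d19:-→d20:H5→d21:-→d22:-→d23:-→d24:-→d25:-→d26:-→d27:-→d28:-→d29:-→d30:-→d31:-→d32:H2 -> H2
  lookup 74.215.208.31: bits 0100101011010111110100 walk d0:-→d1:-→d2:-→d3:-→d4:-→d5:-→d6:-→d7:-→d8:-→d9:-→d10:-→d11:-→d12:H1→d13:-→d14:-→d15:-→d16:-→d17:-→d18:-→d19:-→d20:H5→d21:-→d22:- -> H5
  lookup 93.243.0.204: bits 01011101111100110000 walk d0:-→d1:-→d2:-→d3:-→d4:-→d5:-→d6:-→d7:-→d8:-→d9:-→d10:-→d11:-→d12:-→d13:-→d14:-→d15:-→d16:-→d17:-→d18:-→d19:-→d20:H5 -> H5
  + 93.243.11.0/24 (H0) depth=24
  - 74.208.0.0/12 clear@12
  + 10.26.109.11/32 (H4) depth=32
  + 10.0.0.0/9 (H3) depth=9
  + 181.147.0.0/16 (H2) depth=16
  lookup 10.0.0.0: bits 00001010000 walk d0:-→d1:-→d2:-→d3:-→d4:-→d5:-→d6:-→d7:-→d8:-→d9:H3→d10:-→d11:- -> H3

== LOOKUPS ==
["H4","H4","H1","H1","H4","H4","H2","H5","H5","H3"]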